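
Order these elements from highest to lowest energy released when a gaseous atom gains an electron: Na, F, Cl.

Cl, F, Na

F is in period 2, group 17; Na is in period 3, group 1; Cl is in period 3, group 17.
Electron affinity generally becomes more exothermic across a period toward the halogens and less exothermic down a group.
Here both period and group differ, so the two effects have to be weighed against each other.
F > Na: relative to Na, both the across-period and down-group shifts push F's electron affinity up.
Cl > F: this pair runs against the simple trend — see the exception note.
Note the exception: Cl has a higher electron affinity than F, contrary to the simple trend — F's small 2p subshell makes the incoming electron feel strong e⁻–e⁻ repulsion, so Cl actually releases more energy on gaining an electron.
For reference (kJ/mol): F 328, Na 53, Cl 349.
So from highest to lowest: Cl > F > Na.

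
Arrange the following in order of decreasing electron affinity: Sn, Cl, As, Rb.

Cl is in period 3, group 17; As is in period 4, group 15; Rb is in period 5, group 1; Sn is in period 5, group 14.
Electron affinity generally becomes more exothermic across a period toward the halogens and less exothermic down a group.
Here both period and group differ, so the two effects have to be weighed against each other.
As > Rb: both effects reinforce here, so As is clearly the higher of the two.
Sn > As: this pair runs against the simple trend — see the exception note.
Cl > Sn: relative to Sn, both the across-period and down-group shifts push Cl's electron affinity up.
Note the exception: Sn has a higher electron affinity than As, contrary to the simple trend — adding an electron to As's half-filled np³ subshell costs electron-pairing energy.
For reference (kJ/mol): Cl 349, As 78, Rb 47, Sn 107.
So from highest to lowest: Cl > Sn > As > Rb.

Cl > Sn > As > Rb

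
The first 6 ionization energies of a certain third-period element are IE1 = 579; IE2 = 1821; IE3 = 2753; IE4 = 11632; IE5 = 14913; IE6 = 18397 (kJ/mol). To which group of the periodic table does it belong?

Group 13

Look for the largest jump between consecutive ionization energies: IE4/IE3 ≈ 4.2, far larger than any earlier ratio.
That jump marks the point where a core electron is being removed. So the atom has 3 valence electrons.
A main-group element with 3 valence electrons is in group 13.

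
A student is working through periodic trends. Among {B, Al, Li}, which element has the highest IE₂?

Li

IE_2 is the cost of taking one more electron from the +1 cation: B⁺ still has 2 valence electrons; Al⁺ still has 2 valence electrons; Li⁺ is the bare [He] core.
Breaking into a closed-shell core is much more expensive than removing a leftover valence electron — Li has the largest IE_2 here.
Valence configurations: B⁺ [He]2s², Al⁺ [Ne]3s².
Tabulated IE_2 (kJ/mol): B 2427, Al 1817, Li 7298.
Overall IE_2 order: Al < B < Li.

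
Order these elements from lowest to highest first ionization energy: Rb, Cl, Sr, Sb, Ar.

Rb < Sr < Sb < Cl < Ar

IE₁ increases left→right with effective nuclear charge and decreases top→bottom as the valence shell moves farther out.
Neither a single period nor a single group — weigh both effects.
Sr > Rb: both are in period 5; the period trend gives Sr the larger value.
Sb > Sr: both are in period 5; the period trend gives Sb the larger value.
Cl > Sb: relative to Sb, both the across-period and down-group shifts push Cl's first ionization energy up.
Ar > Cl: Ar lies to the right of Cl in period 3, so the across-period effect alone puts Ar higher.
For reference (kJ/mol): Cl 1251, Ar 1521, Rb 403, Sr 550, Sb 831.
So from lowest to highest: Rb < Sr < Sb < Cl < Ar.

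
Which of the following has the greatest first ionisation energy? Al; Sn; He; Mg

He is in period 1, group 18; Mg is in period 3, group 2; Al is in period 3, group 13; Sn is in period 5, group 14.
First ionization energy rises across a period (greater Z_eff holds electrons more tightly) and falls down a group (valence electrons are farther from the nucleus).
These span different periods and groups, so the two trends combine.
Sn > Al: the two effects oppose for this pair; the across-period effect wins (709 vs 578 kJ/mol).
Mg > Sn: period and group pull opposite ways; the down-group shift dominates (738 vs 709 kJ/mol).
He > Mg: both effects reinforce here, so He is clearly the higher of the two.
Note the exception: Mg has a higher first ionization energy than Al, contrary to the simple trend — Al's single 3p electron is easier to remove than one from Mg's filled 3s².
Tabulated first ionization energy (kJ/mol): He 2372, Mg 738, Al 578, Sn 709.
The greatest first ionisation energy among these belongs to He.

He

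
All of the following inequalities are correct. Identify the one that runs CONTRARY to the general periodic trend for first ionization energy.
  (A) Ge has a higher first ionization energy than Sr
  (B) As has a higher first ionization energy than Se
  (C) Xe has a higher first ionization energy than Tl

(B)

The general trend: first ionization energy increases across a period and decreases down a group.
(A) Ge (period 4, group 14) vs Sr (period 5, group 2): the stated order agrees with the simple trend.
(B) As (period 4, group 15) vs Se (period 4, group 16): the stated order contradicts the simple trend.
(C) Xe (period 5, group 18) vs Tl (period 6, group 13): the stated order agrees with the simple trend.
The exception is (B): Se (4p⁴) ionizes more easily than half-filled As (4p³).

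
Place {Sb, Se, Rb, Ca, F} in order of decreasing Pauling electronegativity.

F > Se > Sb > Ca > Rb

F is in period 2, group 17; Ca is in period 4, group 2; Se is in period 4, group 16; Rb is in period 5, group 1; Sb is in period 5, group 15.
Electronegativity increases across a period and decreases down a group, tracking effective nuclear charge and atomic size.
Here both period and group differ, so the two effects have to be weighed against each other.
Ca > Rb: both effects reinforce here, so Ca is clearly the higher of the two.
Sb > Ca: the two effects oppose for this pair; the across-period effect wins (2.05 vs 1.00).
Se > Sb: both effects reinforce here, so Se is clearly the higher of the two.
F > Se: both effects reinforce here, so F is clearly the higher of the two.
Tabulated electronegativity (Pauling): F 3.98, Ca 1.00, Se 2.55, Rb 0.82, Sb 2.05.
So from highest to lowest: F > Se > Sb > Ca > Rb.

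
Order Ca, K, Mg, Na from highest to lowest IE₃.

Mg > Na > Ca > K

The third ionization energy removes an electron from the +2 ion. For each element: Ca²⁺ is the bare [Ar] core; K²⁺ is already 1 electron into the core; Mg²⁺ is the bare [Ne] core; Na²⁺ is already 1 electron into the core.
All of these are removing an electron from a noble-gas core or deeper; the smaller core (lower principal quantum number) is held far more tightly, and within a period the higher nuclear charge binds the same core more tightly.
The numbers (kJ/mol): Ca 4912, K 4420, Mg 7733, Na 6910.
Hence IE_3: K < Ca < Na < Mg.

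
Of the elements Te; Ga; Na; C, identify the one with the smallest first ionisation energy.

C is in period 2, group 14; Na is in period 3, group 1; Ga is in period 4, group 13; Te is in period 5, group 16.
First ionization energy rises across a period (greater Z_eff holds electrons more tightly) and falls down a group (valence electrons are farther from the nucleus).
Neither a single period nor a single group — weigh both effects.
Ga > Na: period and group pull opposite ways; the across-period shift dominates (579 vs 496 kJ/mol).
Te > Ga: period and group pull opposite ways; the across-period shift dominates (869 vs 579 kJ/mol).
C > Te: the two effects oppose for this pair; the down-group effect wins (1086 vs 869 kJ/mol).
For reference (kJ/mol): C 1086, Na 496, Ga 579, Te 869.
The smallest first ionisation energy among these belongs to Na.

Na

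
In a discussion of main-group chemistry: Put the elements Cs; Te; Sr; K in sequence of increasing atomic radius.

Te < Sr < K < Cs

K is in period 4, group 1; Sr is in period 5, group 2; Te is in period 5, group 16; Cs is in period 6, group 1.
Atomic radius shrinks across a period as nuclear charge pulls the same shell inward, and grows down a group as new shells are added.
These span different periods and groups, so the two trends combine.
Sr > Te: both are in period 5; the period trend gives Sr the larger value.
K > Sr: the two effects oppose for this pair; the across-period effect wins (196 vs 185 pm).
Cs > K: they share group 1; the group trend gives Cs the larger value.
Tabulated atomic radius (pm): K 196, Sr 185, Te 136, Cs 232.
So from smallest to largest: Te < Sr < K < Cs.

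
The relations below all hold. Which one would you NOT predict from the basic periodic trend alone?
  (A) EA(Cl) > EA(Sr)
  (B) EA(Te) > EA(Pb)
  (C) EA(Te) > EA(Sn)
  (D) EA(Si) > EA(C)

The general trend: electron affinity increases across a period and decreases down a group.
(A) Cl (period 3, group 17) vs Sr (period 5, group 2): the stated order agrees with the simple trend.
(B) Te (period 5, group 16) vs Pb (period 6, group 14): the stated order agrees with the simple trend.
(C) Te (period 5, group 16) vs Sn (period 5, group 14): the stated order agrees with the simple trend.
(D) Si (period 3, group 14) vs C (period 2, group 14): the stated order contradicts the simple trend.
The exception is (D): Si's larger, more diffuse 3p orbitals accept an added electron slightly more readily than C's compact 2p.

(D)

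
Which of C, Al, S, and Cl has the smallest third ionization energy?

Al

Consider each +2 ion: C²⁺ still has 2 valence electrons; Al²⁺ still has 1 valence electron; S²⁺ still has 4 valence electrons; Cl²⁺ still has 5 valence electrons.
All are still removing valence electrons, so compare the +2 ions as you would atoms: IE_3 generally rises across a period (higher Z_eff) and falls down a group (larger shell), subject to the usual subshell exceptions.
Valence configurations: C²⁺ [He]2s², Al²⁺ [Ne]3s¹, S²⁺ [Ne]3s²3p², Cl²⁺ [Ne]3s²3p³.
The numbers (kJ/mol): C 4620, Al 2745, S 3357, Cl 3822.
Overall IE_3 order: Al < S < Cl < C.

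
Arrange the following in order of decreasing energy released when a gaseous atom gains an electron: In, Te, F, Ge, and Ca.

F > Te > Ge > In > Ca

F is in period 2, group 17; Ca is in period 4, group 2; Ge is in period 4, group 14; In is in period 5, group 13; Te is in period 5, group 16.
Atoms with high Z_eff and room in the valence shell (especially the halogens) have the most exothermic electron affinities.
These span different periods and groups, so the two trends combine.
In > Ca: the two effects oppose for this pair; the across-period effect wins (29 vs 2 kJ/mol).
Ge > In: both effects reinforce here, so Ge is clearly the higher of the two.
Te > Ge: period and group pull opposite ways; the across-period shift dominates (190 vs 119 kJ/mol).
F > Te: relative to Te, both the across-period and down-group shifts push F's electron affinity up.
Tabulated electron affinity (kJ/mol): F 328, Ca 2, Ge 119, In 29, Te 190.
So from highest to lowest: F > Te > Ge > In > Ca.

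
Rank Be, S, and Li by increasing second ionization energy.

Be < S < Li

After 1 electron has been removed, what remains? Be⁺ still has 1 valence electron; S⁺ still has 5 valence electrons; Li⁺ is the bare [He] core.
Breaking into a closed-shell core is much more expensive than removing a leftover valence electron — Li has the largest IE_2 here.
Valence configurations: Be⁺ [He]2s¹, S⁺ [Ne]3s²3p³.
Approximate IE_2 values (kJ/mol): Be 1757, S 2252, Li 7298.
So the second ionization energies run Be < S < Li.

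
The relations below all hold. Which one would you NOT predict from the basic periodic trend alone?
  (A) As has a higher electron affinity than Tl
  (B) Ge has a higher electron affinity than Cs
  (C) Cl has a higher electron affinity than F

(C)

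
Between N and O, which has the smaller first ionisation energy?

N is in period 2, group 15; O is in period 2, group 16.
IE₁ increases left→right with effective nuclear charge and decreases top→bottom as the valence shell moves farther out.
All lie in period 2; the across-period trend (first ionization energy increases left to right) applies, with the exception below.
Note the exception: N has a higher first ionization energy than O, contrary to the simple trend — pairing an electron in O's 2p⁴ costs repulsion energy, so O ionizes more easily than half-filled N (2p³).
Tabulated first ionization energy (kJ/mol): N 1402, O 1314.
So O has the smaller first ionisation energy (O < N).

O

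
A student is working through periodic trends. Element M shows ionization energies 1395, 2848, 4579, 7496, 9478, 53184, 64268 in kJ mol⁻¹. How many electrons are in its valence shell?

Look for the largest jump between consecutive ionization energies: IE6/IE5 ≈ 5.6, far larger than any earlier ratio.
That jump marks the point where a core electron is being removed. So the atom has 5 valence electrons.

5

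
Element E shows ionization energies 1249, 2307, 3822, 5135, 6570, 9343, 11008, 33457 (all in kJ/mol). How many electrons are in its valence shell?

Look for the largest jump between consecutive ionization energies: IE8/IE7 ≈ 3.0, far larger than any earlier ratio.
That jump marks the point where a core electron is being removed. So the atom has 7 valence electrons.

7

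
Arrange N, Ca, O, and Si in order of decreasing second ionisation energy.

IE_2 is the cost of taking one more electron from the +1 cation: N⁺ still has 4 valence electrons; Ca⁺ still has 1 valence electron; O⁺ still has 5 valence electrons; Si⁺ still has 3 valence electrons.
All are still removing valence electrons, so compare the +1 ions as you would atoms: IE_2 generally rises across a period (higher Z_eff) and falls down a group (larger shell), subject to the usual subshell exceptions.
Valence configurations: N⁺ [He]2s²2p², Ca⁺ [Ar]4s¹, O⁺ [He]2s²2p³, Si⁺ [Ne]3s²3p¹.
Approximate IE_2 values (kJ/mol): N 2856, Ca 1145, O 3388, Si 1577.
Overall IE_2 order: Ca < Si < N < O.

O, N, Si, Ca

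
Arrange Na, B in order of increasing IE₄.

The fourth ionization energy removes an electron from the +3 ion. For each element: Na³⁺ is already 2 electrons into the core; B³⁺ is the bare [He] core.
All of these are removing an electron from a noble-gas core or deeper; the smaller core (lower principal quantum number) is held far more tightly, and within a period the higher nuclear charge binds the same core more tightly.
Tabulated IE_4 (kJ/mol): Na 9543, B 25026.
Overall IE_4 order: Na < B.

Na < B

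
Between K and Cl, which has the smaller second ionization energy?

IE_2 is the cost of taking one more electron from the +1 cation: K⁺ is the bare [Ar] core; Cl⁺ still has 6 valence electrons.
Breaking into a closed-shell core is much more expensive than removing a leftover valence electron — K has the largest IE_2 here.
Approximate IE_2 values (kJ/mol): K 3052, Cl 2298.
Putting it together, IE_2: Cl < K.

Cl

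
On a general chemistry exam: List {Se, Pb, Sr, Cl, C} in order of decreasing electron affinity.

Cl, Se, C, Pb, Sr

C is in period 2, group 14; Cl is in period 3, group 17; Se is in period 4, group 16; Sr is in period 5, group 2; Pb is in period 6, group 14.
Atoms with high Z_eff and room in the valence shell (especially the halogens) have the most exothermic electron affinities.
These span different periods and groups, so the two trends combine.
Pb > Sr: period and group pull opposite ways; the across-period shift dominates (35 vs 5 kJ/mol).
C > Pb: C sits above Pb in group 14, so the down-group effect alone puts C higher.
Se > C: period and group pull opposite ways; the across-period shift dominates (195 vs 122 kJ/mol).
Cl > Se: relative to Se, both the across-period and down-group shifts push Cl's electron affinity up.
For reference (kJ/mol): C 122, Cl 349, Se 195, Sr 5, Pb 35.
So from highest to lowest: Cl > Se > C > Pb > Sr.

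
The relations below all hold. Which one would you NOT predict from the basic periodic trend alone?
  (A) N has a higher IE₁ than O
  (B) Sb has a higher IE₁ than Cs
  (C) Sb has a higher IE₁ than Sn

The general trend: IE₁ increases across a period and decreases down a group.
(A) N (period 2, group 15) vs O (period 2, group 16): the stated order contradicts the simple trend.
(B) Sb (period 5, group 15) vs Cs (period 6, group 1): the stated order agrees with the simple trend.
(C) Sb (period 5, group 15) vs Sn (period 5, group 14): the stated order agrees with the simple trend.
The exception is (A): pairing an electron in O's 2p⁴ costs repulsion energy, so O ionizes more easily than half-filled N (2p³).

(A)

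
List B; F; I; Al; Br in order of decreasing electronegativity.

F > Br > I > B > Al

B is in period 2, group 13; F is in period 2, group 17; Al is in period 3, group 13; Br is in period 4, group 17; I is in period 5, group 17.
EN rises left→right (higher Z_eff, smaller atoms) and falls top→bottom (larger, more shielded atoms).
Neither a single period nor a single group — weigh both effects.
B > Al: B sits above Al in group 13, so the down-group effect alone puts B higher.
I > B: the two effects oppose for this pair; the across-period effect wins (2.66 vs 2.04).
Br > I: they share group 17; the group trend gives Br the larger value.
F > Br: F sits above Br in group 17, so the down-group effect alone puts F higher.
Tabulated electronegativity (Pauling): B 2.04, F 3.98, Al 1.61, Br 2.96, I 2.66.
So from highest to lowest: F > Br > I > B > Al.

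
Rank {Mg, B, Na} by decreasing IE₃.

Mg > Na > B

IE_3 is the cost of taking one more electron from the +2 cation: Mg²⁺ is the bare [Ne] core; B²⁺ still has 1 valence electron; Na²⁺ is already 1 electron into the core.
Breaking into a closed-shell core is much more expensive than removing a leftover valence electron — Na and Mg have the largest IE_3 here.
Tabulated IE_3 (kJ/mol): Mg 7733, B 3660, Na 6910.
Putting it together, IE_3: B < Na < Mg.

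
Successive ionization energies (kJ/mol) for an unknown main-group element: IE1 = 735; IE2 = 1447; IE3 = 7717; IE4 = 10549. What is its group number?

Group 2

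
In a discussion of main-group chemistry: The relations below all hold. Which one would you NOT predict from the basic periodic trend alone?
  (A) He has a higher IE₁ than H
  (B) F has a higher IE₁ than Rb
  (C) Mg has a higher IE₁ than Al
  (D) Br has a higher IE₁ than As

(C)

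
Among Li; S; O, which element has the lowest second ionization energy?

IE_2 is the cost of taking one more electron from the +1 cation: Li⁺ is the bare [He] core; S⁺ still has 5 valence electrons; O⁺ still has 5 valence electrons.
Breaking into a closed-shell core is much more expensive than removing a leftover valence electron — Li has the largest IE_2 here.
Valence configurations: S⁺ [Ne]3s²3p³, O⁺ [He]2s²2p³.
Tabulated IE_2 (kJ/mol): Li 7298, S 2252, O 3388.
Overall IE_2 order: S < O < Li.

S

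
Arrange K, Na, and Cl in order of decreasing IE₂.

IE_2 is the cost of taking one more electron from the +1 cation: K⁺ is the bare [Ar] core; Na⁺ is the bare [Ne] core; Cl⁺ still has 6 valence electrons.
Core electrons are held far more tightly than valence electrons, so K and Na top the IE_2 order.
The numbers (kJ/mol): K 3052, Na 4562, Cl 2298.
So the second ionization energies run Cl < K < Na.

Na, K, Cl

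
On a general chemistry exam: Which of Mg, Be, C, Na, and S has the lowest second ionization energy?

IE_2 is the cost of taking one more electron from the +1 cation: Mg⁺ still has 1 valence electron; Be⁺ still has 1 valence electron; C⁺ still has 3 valence electrons; Na⁺ is the bare [Ne] core; S⁺ still has 5 valence electrons.
Pulling an electron out of a noble-gas core costs far more than removing a remaining valence electron, so Na sits at the high end of IE_2.
Valence configurations: Mg⁺ [Ne]3s¹, Be⁺ [He]2s¹, C⁺ [He]2s²2p¹, S⁺ [Ne]3s²3p³.
The numbers (kJ/mol): Mg 1451, Be 1757, C 2353, Na 4562, S 2252.
Hence IE_2: Mg < Be < S < C < Na.

Mg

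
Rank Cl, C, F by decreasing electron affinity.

Cl > F > C

C is in period 2, group 14; F is in period 2, group 17; Cl is in period 3, group 17.
Adding an electron releases more energy for atoms nearer the top right (short of the noble gases).
Neither a single period nor a single group — weigh both effects.
F > C: both are in period 2; the period trend gives F the larger value.
Cl > F: this pair runs against the simple trend — see the exception note.
Note the exception: Cl has a higher electron affinity than F, contrary to the simple trend — F's small 2p subshell makes the incoming electron feel strong e⁻–e⁻ repulsion, so Cl actually releases more energy on gaining an electron.
For reference (kJ/mol): C 122, F 328, Cl 349.
So from highest to lowest: Cl > F > C.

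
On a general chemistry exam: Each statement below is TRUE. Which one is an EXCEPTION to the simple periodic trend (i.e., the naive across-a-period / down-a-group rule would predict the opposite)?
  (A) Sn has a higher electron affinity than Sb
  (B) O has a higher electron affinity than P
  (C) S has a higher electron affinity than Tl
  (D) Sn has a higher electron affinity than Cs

(A)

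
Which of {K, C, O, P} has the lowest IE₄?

P

The fourth ionization energy removes an electron from the +3 ion. For each element: K³⁺ is already 2 electrons into the core; C³⁺ still has 1 valence electron; O³⁺ still has 3 valence electrons; P³⁺ still has 2 valence electrons.
Usually core removal costs more than valence removal, but here the competition is close: a tightly held n=2 valence electron can cost more to remove than an n=3 core electron, so the actual values have to decide it.
Valence configurations: C³⁺ [He]2s¹, O³⁺ [He]2s²2p¹, P³⁺ [Ne]3s².
Approximate IE_4 values (kJ/mol): K 5877, C 6223, O 7469, P 4964.
Overall IE_4 order: P < K < C < O.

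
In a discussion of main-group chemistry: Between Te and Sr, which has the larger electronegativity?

Sr is in period 5, group 2; Te is in period 5, group 16.
Electronegativity increases across a period and decreases down a group, tracking effective nuclear charge and atomic size.
All lie in period 5, so electronegativity increases left to right.
So Te has the larger electronegativity (Te > Sr).

Te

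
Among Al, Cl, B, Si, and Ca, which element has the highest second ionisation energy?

B

After 1 electron has been removed, what remains? Al⁺ still has 2 valence electrons; Cl⁺ still has 6 valence electrons; B⁺ still has 2 valence electrons; Si⁺ still has 3 valence electrons; Ca⁺ still has 1 valence electron.
All are still removing valence electrons, so compare the +1 ions as you would atoms: IE_2 generally rises across a period (higher Z_eff) and falls down a group (larger shell), subject to the usual subshell exceptions.
Valence configurations: Al⁺ [Ne]3s², Cl⁺ [Ne]3s²3p⁴, B⁺ [He]2s², Si⁺ [Ne]3s²3p¹, Ca⁺ [Ar]4s¹.
Si⁺ loses a lone 3p electron whereas Al⁺ must break into a filled 3s² pair, so IE_2(Al) > IE_2(Si) even though Si has the higher nuclear charge.
Tabulated IE_2 (kJ/mol): Al 1817, Cl 2298, B 2427, Si 1577, Ca 1145.
Overall IE_2 order: Ca < Si < Al < Cl < B.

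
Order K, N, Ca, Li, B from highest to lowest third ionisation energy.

Li > Ca > N > K > B

The third ionization energy removes an electron from the +2 ion. For each element: K²⁺ is already 1 electron into the core; N²⁺ still has 3 valence electrons; Ca²⁺ is the bare [Ar] core; Li²⁺ is already 1 electron into the core; B²⁺ still has 1 valence electron.
Usually core removal costs more than valence removal, but here the competition is close: a tightly held n=2 valence electron can cost more to remove than an n=3 core electron, so the actual values have to decide it.
Valence configurations: N²⁺ [He]2s²2p¹, B²⁺ [He]2s¹.
Approximate IE_3 values (kJ/mol): K 4420, N 4578, Ca 4912, Li 11815, B 3660.
Overall IE_3 order: B < K < N < Ca < Li.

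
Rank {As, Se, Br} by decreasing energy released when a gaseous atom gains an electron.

As is in period 4, group 15; Se is in period 4, group 16; Br is in period 4, group 17.
Adding an electron releases more energy for atoms nearer the top right (short of the noble gases).
All lie in period 4, so electron affinity increases left to right.
So from highest to lowest: Br > Se > As.

Br > Se > As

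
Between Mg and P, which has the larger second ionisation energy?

P

Consider each +1 ion: Mg⁺ still has 1 valence electron; P⁺ still has 4 valence electrons.
All are still removing valence electrons, so compare the +1 ions as you would atoms: IE_2 generally rises across a period (higher Z_eff) and falls down a group (larger shell), subject to the usual subshell exceptions.
Valence configurations: Mg⁺ [Ne]3s¹, P⁺ [Ne]3s²3p².
Approximate IE_2 values (kJ/mol): Mg 1451, P 1907.
Hence IE_2: Mg < P.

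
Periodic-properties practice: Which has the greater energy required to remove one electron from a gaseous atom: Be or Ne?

Be is in period 2, group 2; Ne is in period 2, group 18.
IE₁ increases left→right with effective nuclear charge and decreases top→bottom as the valence shell moves farther out.
All lie in period 2, so first ionization energy increases left to right.
So Ne has the greater energy required to remove one electron from a gaseous atom (Ne > Be).

Ne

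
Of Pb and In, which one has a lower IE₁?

In is in period 5, group 13; Pb is in period 6, group 14.
Removing the outermost electron gets harder across a period and easier down a group.
A diagonal step moves right (one effect) and down (the opposite effect) at once.
Pb > In: the two effects oppose for this pair; the across-period effect wins (716 vs 558 kJ/mol).
For reference (kJ/mol): In 558, Pb 716.
So In has the lower IE₁ (In < Pb).

In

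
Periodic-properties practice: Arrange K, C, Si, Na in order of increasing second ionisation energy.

The second ionization energy removes an electron from the +1 ion. For each element: K⁺ is the bare [Ar] core; C⁺ still has 3 valence electrons; Si⁺ still has 3 valence electrons; Na⁺ is the bare [Ne] core.
Breaking into a closed-shell core is much more expensive than removing a leftover valence electron — K and Na have the largest IE_2 here.
Valence configurations: C⁺ [He]2s²2p¹, Si⁺ [Ne]3s²3p¹.
Approximate IE_2 values (kJ/mol): K 3052, C 2353, Si 1577, Na 4562.
Hence IE_2: Si < C < K < Na.

Si < C < K < Na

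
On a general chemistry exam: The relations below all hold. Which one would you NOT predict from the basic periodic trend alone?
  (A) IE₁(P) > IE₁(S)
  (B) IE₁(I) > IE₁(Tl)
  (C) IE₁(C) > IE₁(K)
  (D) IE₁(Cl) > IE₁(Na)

The general trend: IE₁ increases across a period and decreases down a group.
(A) P (period 3, group 15) vs S (period 3, group 16): the stated order contradicts the simple trend.
(B) I (period 5, group 17) vs Tl (period 6, group 13): the stated order agrees with the simple trend.
(C) C (period 2, group 14) vs K (period 4, group 1): the stated order agrees with the simple trend.
(D) Cl (period 3, group 17) vs Na (period 3, group 1): the stated order agrees with the simple trend.
The exception is (A): S (3p⁴) ionizes more easily than half-filled P (3p³) because the paired 3p electron in S is pushed out by e⁻–e⁻ repulsion.

(A)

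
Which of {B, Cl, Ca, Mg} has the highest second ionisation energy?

B

IE_2 is the cost of taking one more electron from the +1 cation: B⁺ still has 2 valence electrons; Cl⁺ still has 6 valence electrons; Ca⁺ still has 1 valence electron; Mg⁺ still has 1 valence electron.
All are still removing valence electrons, so compare the +1 ions as you would atoms: IE_2 generally rises across a period (higher Z_eff) and falls down a group (larger shell), subject to the usual subshell exceptions.
Valence configurations: B⁺ [He]2s², Cl⁺ [Ne]3s²3p⁴, Ca⁺ [Ar]4s¹, Mg⁺ [Ne]3s¹.
Approximate IE_2 values (kJ/mol): B 2427, Cl 2298, Ca 1145, Mg 1451.
Hence IE_2: Ca < Mg < Cl < B.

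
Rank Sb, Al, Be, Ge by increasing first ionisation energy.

Al < Ge < Sb < Be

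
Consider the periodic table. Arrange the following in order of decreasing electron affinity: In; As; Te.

Te > As > In

As is in period 4, group 15; In is in period 5, group 13; Te is in period 5, group 16.
Atoms with high Z_eff and room in the valence shell (especially the halogens) have the most exothermic electron affinities.
Neither a single period nor a single group — weigh both effects.
As > In: both effects reinforce here, so As is clearly the higher of the two.
Te > As: the two effects oppose for this pair; the across-period effect wins (190 vs 78 kJ/mol).
Approximate values (kJ/mol): As 78, In 29, Te 190.
So from highest to lowest: Te > As > In.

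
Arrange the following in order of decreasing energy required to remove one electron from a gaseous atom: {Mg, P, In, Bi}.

P > Mg > Bi > In

Mg is in period 3, group 2; P is in period 3, group 15; In is in period 5, group 13; Bi is in period 6, group 15.
First ionization energy rises across a period (greater Z_eff holds electrons more tightly) and falls down a group (valence electrons are farther from the nucleus).
These span different periods and groups, so the two trends combine.
Bi > In: period and group pull opposite ways; the across-period shift dominates (703 vs 558 kJ/mol).
Mg > Bi: period and group pull opposite ways; the down-group shift dominates (738 vs 703 kJ/mol).
P > Mg: P lies to the right of Mg in period 3, so the across-period effect alone puts P higher.
Tabulated first ionization energy (kJ/mol): Mg 738, P 1012, In 558, Bi 703.
So from highest to lowest: P > Mg > Bi > In.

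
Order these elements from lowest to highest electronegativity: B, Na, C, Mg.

B is in period 2, group 13; C is in period 2, group 14; Na is in period 3, group 1; Mg is in period 3, group 2.
Atoms toward the upper right of the periodic table pull bonding electrons most strongly.
These span different periods and groups, so the two trends combine.
Mg > Na: both are in period 3; the period trend gives Mg the larger value.
B > Mg: relative to Mg, both the across-period and down-group shifts push B's electronegativity up.
C > B: both are in period 2; the period trend gives C the larger value.
Approximate values (Pauling): B 2.04, C 2.55, Na 0.93, Mg 1.31.
So from lowest to highest: Na < Mg < B < C.

Na < Mg < B < C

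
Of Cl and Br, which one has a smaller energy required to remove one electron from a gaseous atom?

Cl is in period 3, group 17; Br is in period 4, group 17.
IE₁ increases left→right with effective nuclear charge and decreases top→bottom as the valence shell moves farther out.
All are in group 17, so first ionization energy increases up the group.
So Br has the smaller energy required to remove one electron from a gaseous atom (Br < Cl).

Br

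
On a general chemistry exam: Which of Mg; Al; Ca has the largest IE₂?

Al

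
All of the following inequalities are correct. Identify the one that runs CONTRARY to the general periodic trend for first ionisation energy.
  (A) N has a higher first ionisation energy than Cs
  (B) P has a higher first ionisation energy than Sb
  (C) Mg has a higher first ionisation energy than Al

(C)

The general trend: first ionisation energy increases across a period and decreases down a group.
(A) N (period 2, group 15) vs Cs (period 6, group 1): the stated order agrees with the simple trend.
(B) P (period 3, group 15) vs Sb (period 5, group 15): the stated order agrees with the simple trend.
(C) Mg (period 3, group 2) vs Al (period 3, group 13): the stated order contradicts the simple trend.
The exception is (C): Al's single 3p electron is easier to remove than one from Mg's filled 3s².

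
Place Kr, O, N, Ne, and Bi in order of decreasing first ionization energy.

Ne > N > Kr > O > Bi

N is in period 2, group 15; O is in period 2, group 16; Ne is in period 2, group 18; Kr is in period 4, group 18; Bi is in period 6, group 15.
First ionization energy rises across a period (greater Z_eff holds electrons more tightly) and falls down a group (valence electrons are farther from the nucleus).
Neither a single period nor a single group — weigh both effects.
O > Bi: both effects reinforce here, so O is clearly the higher of the two.
Kr > O: period and group pull opposite ways; the across-period shift dominates (1351 vs 1314 kJ/mol).
N > Kr: period and group pull opposite ways; the down-group shift dominates (1402 vs 1351 kJ/mol).
Ne > N: Ne lies to the right of N in period 2, so the across-period effect alone puts Ne higher.
Note the exception: N has a higher first ionization energy than O, contrary to the simple trend — pairing an electron in O's 2p⁴ costs repulsion energy, so O ionizes more easily than half-filled N (2p³).
Tabulated first ionization energy (kJ/mol): N 1402, O 1314, Ne 2081, Kr 1351, Bi 703.
So from highest to lowest: Ne > N > Kr > O > Bi.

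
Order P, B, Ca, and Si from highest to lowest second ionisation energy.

B > P > Si > Ca

After 1 electron has been removed, what remains? P⁺ still has 4 valence electrons; B⁺ still has 2 valence electrons; Ca⁺ still has 1 valence electron; Si⁺ still has 3 valence electrons.
All are still removing valence electrons, so compare the +1 ions as you would atoms: IE_2 generally rises across a period (higher Z_eff) and falls down a group (larger shell), subject to the usual subshell exceptions.
Valence configurations: P⁺ [Ne]3s²3p², B⁺ [He]2s², Ca⁺ [Ar]4s¹, Si⁺ [Ne]3s²3p¹.
The numbers (kJ/mol): P 1907, B 2427, Ca 1145, Si 1577.
Hence IE_2: Ca < Si < P < B.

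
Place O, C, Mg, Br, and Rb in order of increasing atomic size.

C is in period 2, group 14; O is in period 2, group 16; Mg is in period 3, group 2; Br is in period 4, group 17; Rb is in period 5, group 1.
Moving right in a period, electrons are added to the same shell under a stronger nuclear pull, so atoms get smaller; moving down, a new shell is opened and atoms get larger.
These span different periods and groups, so the two trends combine.
C > O: both are in period 2; the period trend gives C the larger value.
Br > C: period and group pull opposite ways; the down-group shift dominates (114 vs 75 pm).
Mg > Br: period and group pull opposite ways; the across-period shift dominates (139 vs 114 pm).
Rb > Mg: relative to Mg, both the across-period and down-group shifts push Rb's atomic radius up.
Tabulated atomic radius (pm): C 75, O 63, Mg 139, Br 114, Rb 210.
So from smallest to largest: O < C < Br < Mg < Rb.

O < C < Br < Mg < Rb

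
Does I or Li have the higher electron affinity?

Atoms with high Z_eff and room in the valence shell (especially the halogens) have the most exothermic electron affinities.
Neither a single period nor a single group — weigh both effects.
I > Li: the two effects oppose for this pair; the across-period effect wins (295 vs 60 kJ/mol).
Tabulated electron affinity (kJ/mol): Li 60, I 295.
So I has the higher electron affinity (I > Li).

I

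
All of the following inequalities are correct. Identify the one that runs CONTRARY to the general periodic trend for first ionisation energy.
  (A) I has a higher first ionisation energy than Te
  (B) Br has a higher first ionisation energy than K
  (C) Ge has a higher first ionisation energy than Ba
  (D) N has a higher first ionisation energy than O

The general trend: first ionisation energy increases across a period and decreases down a group.
(A) I (period 5, group 17) vs Te (period 5, group 16): the stated order agrees with the simple trend.
(B) Br (period 4, group 17) vs K (period 4, group 1): the stated order agrees with the simple trend.
(C) Ge (period 4, group 14) vs Ba (period 6, group 2): the stated order agrees with the simple trend.
(D) N (period 2, group 15) vs O (period 2, group 16): the stated order contradicts the simple trend.
The exception is (D): pairing an electron in O's 2p⁴ costs repulsion energy, so O ionizes more easily than half-filled N (2p³).

(D)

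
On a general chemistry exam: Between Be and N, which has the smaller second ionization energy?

The second ionization energy removes an electron from the +1 ion. For each element: Be⁺ still has 1 valence electron; N⁺ still has 4 valence electrons.
All are still removing valence electrons, so compare the +1 ions as you would atoms: IE_2 generally rises across a period (higher Z_eff) and falls down a group (larger shell), subject to the usual subshell exceptions.
Valence configurations: Be⁺ [He]2s¹, N⁺ [He]2s²2p².
Tabulated IE_2 (kJ/mol): Be 1757, N 2856.
Overall IE_2 order: Be < N.

Be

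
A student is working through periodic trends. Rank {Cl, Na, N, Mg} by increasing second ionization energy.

After 1 electron has been removed, what remains? Cl⁺ still has 6 valence electrons; Na⁺ is the bare [Ne] core; N⁺ still has 4 valence electrons; Mg⁺ still has 1 valence electron.
Breaking into a closed-shell core is much more expensive than removing a leftover valence electron — Na has the largest IE_2 here.
Valence configurations: Cl⁺ [Ne]3s²3p⁴, N⁺ [He]2s²2p², Mg⁺ [Ne]3s¹.
Approximate IE_2 values (kJ/mol): Cl 2298, Na 4562, N 2856, Mg 1451.
Putting it together, IE_2: Mg < Cl < N < Na.

Mg < Cl < N < Na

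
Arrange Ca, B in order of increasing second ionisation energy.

After 1 electron has been removed, what remains? Ca⁺ still has 1 valence electron; B⁺ still has 2 valence electrons.
All are still removing valence electrons, so compare the +1 ions as you would atoms: IE_2 generally rises across a period (higher Z_eff) and falls down a group (larger shell), subject to the usual subshell exceptions.
Valence configurations: Ca⁺ [Ar]4s¹, B⁺ [He]2s².
Approximate IE_2 values (kJ/mol): Ca 1145, B 2427.
So the second ionization energies run Ca < B.

Ca < B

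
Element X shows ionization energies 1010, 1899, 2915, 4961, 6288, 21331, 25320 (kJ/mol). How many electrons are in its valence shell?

5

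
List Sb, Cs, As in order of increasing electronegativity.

As is in period 4, group 15; Sb is in period 5, group 15; Cs is in period 6, group 1.
Smaller atoms with higher effective nuclear charge are more electronegative.
These span different periods and groups, so the two trends combine.
Sb > Cs: both effects reinforce here, so Sb is clearly the higher of the two.
As > Sb: As sits above Sb in group 15, so the down-group effect alone puts As higher.
For reference (Pauling): As 2.18, Sb 2.05, Cs 0.79.
So from lowest to highest: Cs < Sb < As.

Cs, Sb, As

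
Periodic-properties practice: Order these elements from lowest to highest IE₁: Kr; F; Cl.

Cl < Kr < F

Removing the outermost electron gets harder across a period and easier down a group.
Here both period and group differ, so the two effects have to be weighed against each other.
Kr > Cl: the two effects oppose for this pair; the across-period effect wins (1351 vs 1251 kJ/mol).
F > Kr: the two effects oppose for this pair; the down-group effect wins (1681 vs 1351 kJ/mol).
Tabulated first ionization energy (kJ/mol): F 1681, Cl 1251, Kr 1351.
So from lowest to highest: Cl < Kr < F.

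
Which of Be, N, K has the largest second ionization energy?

The second ionization energy removes an electron from the +1 ion. For each element: Be⁺ still has 1 valence electron; N⁺ still has 4 valence electrons; K⁺ is the bare [Ar] core.
Pulling an electron out of a noble-gas core costs far more than removing a remaining valence electron, so K sits at the high end of IE_2.
Valence configurations: Be⁺ [He]2s¹, N⁺ [He]2s²2p².
Approximate IE_2 values (kJ/mol): Be 1757, N 2856, K 3052.
So the second ionization energies run Be < N < K.

K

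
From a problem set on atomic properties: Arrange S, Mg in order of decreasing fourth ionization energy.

Consider each +3 ion: S³⁺ still has 3 valence electrons; Mg³⁺ is already 1 electron into the core.
Core electrons are held far more tightly than valence electrons, so Mg tops the IE_4 order.
The numbers (kJ/mol): S 4556, Mg 10543.
Putting it together, IE_4: S < Mg.

Mg, S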